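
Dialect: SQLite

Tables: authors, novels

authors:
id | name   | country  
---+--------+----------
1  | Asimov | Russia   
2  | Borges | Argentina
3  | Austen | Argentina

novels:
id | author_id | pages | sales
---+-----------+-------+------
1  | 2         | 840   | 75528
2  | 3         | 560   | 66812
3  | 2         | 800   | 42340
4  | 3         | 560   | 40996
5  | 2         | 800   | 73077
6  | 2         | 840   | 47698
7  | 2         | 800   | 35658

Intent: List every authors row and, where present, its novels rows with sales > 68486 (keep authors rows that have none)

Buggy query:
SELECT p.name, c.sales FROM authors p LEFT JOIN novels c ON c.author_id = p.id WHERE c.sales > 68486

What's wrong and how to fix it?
Bug: Filtering c.sales in WHERE discards the NULL rows produced by LEFT JOIN, turning it into an inner join

Fix: Put 'c.sales > 68486' in the JOIN's ON clause instead of WHERE

Corrected query:
SELECT p.name, c.sales FROM authors p LEFT JOIN novels c ON c.author_id = p.id AND c.sales > 68486

Result:
name   | sales
-------+------
Asimov | NULL 
Borges | 73077
Borges | 75528
Austen | NULL 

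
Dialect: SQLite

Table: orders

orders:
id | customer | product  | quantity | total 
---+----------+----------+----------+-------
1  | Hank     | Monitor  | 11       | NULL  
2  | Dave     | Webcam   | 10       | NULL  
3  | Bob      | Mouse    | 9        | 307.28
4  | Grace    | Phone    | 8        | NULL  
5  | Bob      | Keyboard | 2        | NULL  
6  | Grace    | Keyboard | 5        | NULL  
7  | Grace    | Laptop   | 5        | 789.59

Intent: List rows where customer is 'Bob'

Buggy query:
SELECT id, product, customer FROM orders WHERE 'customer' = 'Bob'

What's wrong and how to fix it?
Bug: 'customer' in single quotes is a string literal, not the column; the comparison is literal-vs-literal and never true

Fix: Reference the column as customer without single quotes

Corrected query:
SELECT id, product, customer FROM orders WHERE customer = 'Bob'

Result:
id | product  | customer
---+----------+---------
3  | Mouse    | Bob     
5  | Keyboard | Bob     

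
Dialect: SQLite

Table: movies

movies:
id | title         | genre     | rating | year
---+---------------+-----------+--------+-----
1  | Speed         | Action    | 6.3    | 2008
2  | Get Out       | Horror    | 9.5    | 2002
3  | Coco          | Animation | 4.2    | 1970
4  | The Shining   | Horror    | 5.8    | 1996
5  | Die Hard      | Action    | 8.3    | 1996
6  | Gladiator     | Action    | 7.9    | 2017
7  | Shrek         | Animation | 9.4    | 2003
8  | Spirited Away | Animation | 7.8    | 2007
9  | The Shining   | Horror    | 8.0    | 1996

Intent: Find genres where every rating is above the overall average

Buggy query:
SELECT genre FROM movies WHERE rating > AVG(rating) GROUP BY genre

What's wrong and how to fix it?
Bug: AVG() is an aggregate; it can't sit directly in WHERE

Fix: Use a subquery for AVG and a HAVING MIN(...) filter so the condition holds for every row in the group

Corrected query:
SELECT genre FROM movies GROUP BY genre HAVING MIN(rating) > (SELECT AVG(rating) FROM movies)

Result:
(no rows)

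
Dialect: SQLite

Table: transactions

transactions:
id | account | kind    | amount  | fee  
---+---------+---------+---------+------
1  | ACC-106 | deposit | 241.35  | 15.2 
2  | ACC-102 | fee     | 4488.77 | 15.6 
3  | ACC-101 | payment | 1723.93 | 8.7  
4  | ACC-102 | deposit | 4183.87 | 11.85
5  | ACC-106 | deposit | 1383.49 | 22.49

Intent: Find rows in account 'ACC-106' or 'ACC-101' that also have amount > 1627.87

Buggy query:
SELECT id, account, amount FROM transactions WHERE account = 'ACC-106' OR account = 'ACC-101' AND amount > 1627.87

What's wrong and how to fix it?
Bug: AND binds tighter than OR, so this parses as account = 'ACC-106' OR (account = 'ACC-101' AND amount > 1627.87)

Fix: Group the OR with parentheses (or use IN), then AND the threshold

Corrected query:
SELECT id, account, amount FROM transactions WHERE (account = 'ACC-106' OR account = 'ACC-101') AND amount > 1627.87

Result:
id | account | amount 
---+---------+--------
3  | ACC-101 | 1723.93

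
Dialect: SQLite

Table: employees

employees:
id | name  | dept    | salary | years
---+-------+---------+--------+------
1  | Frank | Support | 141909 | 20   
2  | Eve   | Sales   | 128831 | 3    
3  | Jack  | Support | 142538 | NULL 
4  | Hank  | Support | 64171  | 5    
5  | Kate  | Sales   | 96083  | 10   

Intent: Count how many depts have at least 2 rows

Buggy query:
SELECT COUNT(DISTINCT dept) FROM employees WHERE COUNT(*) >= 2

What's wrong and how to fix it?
Bug: COUNT(*) cannot appear in WHERE; the per-group count doesn't exist yet

Fix: Group first with HAVING COUNT(*) >= 2, then COUNT the resulting groups

Corrected query:
SELECT COUNT(*) FROM (SELECT dept FROM employees GROUP BY dept HAVING COUNT(*) >= 2)

Result:
COUNT(*)
--------
2       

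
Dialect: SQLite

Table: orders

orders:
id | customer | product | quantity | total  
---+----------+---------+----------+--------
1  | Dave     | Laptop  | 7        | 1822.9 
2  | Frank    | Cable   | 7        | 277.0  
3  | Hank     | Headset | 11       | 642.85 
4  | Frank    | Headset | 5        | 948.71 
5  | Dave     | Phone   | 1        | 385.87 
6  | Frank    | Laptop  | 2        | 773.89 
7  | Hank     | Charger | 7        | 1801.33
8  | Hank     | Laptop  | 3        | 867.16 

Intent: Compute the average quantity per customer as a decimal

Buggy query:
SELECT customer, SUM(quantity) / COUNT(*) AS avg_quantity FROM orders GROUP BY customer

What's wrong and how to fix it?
Bug: SUM(quantity) and COUNT(*) are both integers; the division truncates the fractional part

Fix: Cast one side to REAL so the division keeps the fractional part

Corrected query:
SELECT customer, SUM(quantity) * 1.0 / COUNT(*) AS avg_quantity FROM orders GROUP BY customer

Result:
customer | avg_quantity
---------+-------------
Dave     | 4           
Frank    | 4.666667    
Hank     | 7           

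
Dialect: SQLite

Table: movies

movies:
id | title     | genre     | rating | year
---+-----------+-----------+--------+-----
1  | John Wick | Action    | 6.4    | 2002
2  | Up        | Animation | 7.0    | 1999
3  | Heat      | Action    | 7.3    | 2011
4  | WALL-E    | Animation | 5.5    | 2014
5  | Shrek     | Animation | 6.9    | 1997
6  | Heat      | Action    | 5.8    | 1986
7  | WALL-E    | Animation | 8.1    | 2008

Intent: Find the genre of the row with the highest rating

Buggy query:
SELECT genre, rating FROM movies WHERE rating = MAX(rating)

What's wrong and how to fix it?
Bug: MAX(rating) is an aggregate and cannot be used directly in WHERE

Fix: Use a subquery: WHERE rating = (SELECT MAX(rating) FROM movies)

Corrected query:
SELECT genre, rating FROM movies WHERE rating = (SELECT MAX(rating) FROM movies)

Result:
genre     | rating
----------+-------
Animation | 8.1   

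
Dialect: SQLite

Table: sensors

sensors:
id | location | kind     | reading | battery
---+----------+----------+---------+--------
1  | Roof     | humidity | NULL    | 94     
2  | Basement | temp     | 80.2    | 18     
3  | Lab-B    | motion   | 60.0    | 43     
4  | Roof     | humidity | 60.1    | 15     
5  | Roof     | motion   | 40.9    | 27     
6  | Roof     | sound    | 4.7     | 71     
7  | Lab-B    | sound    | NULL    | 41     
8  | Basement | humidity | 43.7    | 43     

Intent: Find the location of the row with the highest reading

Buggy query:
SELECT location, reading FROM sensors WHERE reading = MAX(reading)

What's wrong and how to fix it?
Bug: WHERE is evaluated per row; an aggregate over the whole table isn't defined there

Fix: Use a subquery: WHERE reading = (SELECT MAX(reading) FROM sensors)

Corrected query:
SELECT location, reading FROM sensors WHERE reading = (SELECT MAX(reading) FROM sensors)

Result:
location | reading
---------+--------
Basement | 80.2   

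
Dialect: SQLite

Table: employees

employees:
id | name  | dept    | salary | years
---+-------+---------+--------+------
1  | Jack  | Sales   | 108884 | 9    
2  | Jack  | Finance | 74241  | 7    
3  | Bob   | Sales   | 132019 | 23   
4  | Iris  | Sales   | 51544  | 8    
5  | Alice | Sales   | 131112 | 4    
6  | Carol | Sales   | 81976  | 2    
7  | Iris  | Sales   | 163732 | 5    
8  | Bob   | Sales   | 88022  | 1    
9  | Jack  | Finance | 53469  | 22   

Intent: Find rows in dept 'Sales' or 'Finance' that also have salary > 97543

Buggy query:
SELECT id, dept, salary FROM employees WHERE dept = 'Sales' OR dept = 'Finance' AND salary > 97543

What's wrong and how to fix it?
Bug: AND binds tighter than OR, so this parses as dept = 'Sales' OR (dept = 'Finance' AND salary > 97543)

Fix: Add parentheses around the OR so the AND applies to both alternatives

Corrected query:
SELECT id, dept, salary FROM employees WHERE (dept = 'Sales' OR dept = 'Finance') AND salary > 97543

Result:
id | dept  | salary
---+-------+-------
1  | Sales | 108884
3  | Sales | 132019
5  | Sales | 131112
7  | Sales | 163732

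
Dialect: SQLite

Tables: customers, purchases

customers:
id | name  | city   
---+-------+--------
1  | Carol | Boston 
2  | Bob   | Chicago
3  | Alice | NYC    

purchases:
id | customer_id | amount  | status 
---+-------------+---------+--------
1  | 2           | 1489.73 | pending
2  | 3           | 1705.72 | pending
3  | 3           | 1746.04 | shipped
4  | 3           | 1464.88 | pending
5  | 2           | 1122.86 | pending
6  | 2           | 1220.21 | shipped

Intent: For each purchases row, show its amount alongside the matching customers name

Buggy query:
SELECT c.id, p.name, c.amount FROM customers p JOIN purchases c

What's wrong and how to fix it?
Bug: JOIN with no ON clause produces a cartesian product; every purchases row pairs with every customers row

Fix: Add ON c.customer_id = p.id to the JOIN

Corrected query:
SELECT c.id, p.name, c.amount FROM customers p JOIN purchases c ON c.customer_id = p.id

Result:
id | name  | amount 
---+-------+--------
1  | Bob   | 1489.73
2  | Alice | 1705.72
3  | Alice | 1746.04
4  | Alice | 1464.88
5  | Bob   | 1122.86
6  | Bob   | 1220.21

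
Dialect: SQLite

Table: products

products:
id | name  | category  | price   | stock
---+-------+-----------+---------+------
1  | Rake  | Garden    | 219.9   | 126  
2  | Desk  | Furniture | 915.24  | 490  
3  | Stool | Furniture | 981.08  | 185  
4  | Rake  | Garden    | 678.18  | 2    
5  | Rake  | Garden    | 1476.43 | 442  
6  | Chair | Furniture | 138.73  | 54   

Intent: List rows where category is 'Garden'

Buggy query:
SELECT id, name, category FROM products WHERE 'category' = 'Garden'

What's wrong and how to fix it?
Bug: Single quotes denote string literals in SQL; the column name is being compared as a constant string

Fix: Reference the column as category without single quotes

Corrected query:
SELECT id, name, category FROM products WHERE category = 'Garden'

Result:
id | name | category
---+------+---------
1  | Rake | Garden  
4  | Rake | Garden  
5  | Rake | Garden  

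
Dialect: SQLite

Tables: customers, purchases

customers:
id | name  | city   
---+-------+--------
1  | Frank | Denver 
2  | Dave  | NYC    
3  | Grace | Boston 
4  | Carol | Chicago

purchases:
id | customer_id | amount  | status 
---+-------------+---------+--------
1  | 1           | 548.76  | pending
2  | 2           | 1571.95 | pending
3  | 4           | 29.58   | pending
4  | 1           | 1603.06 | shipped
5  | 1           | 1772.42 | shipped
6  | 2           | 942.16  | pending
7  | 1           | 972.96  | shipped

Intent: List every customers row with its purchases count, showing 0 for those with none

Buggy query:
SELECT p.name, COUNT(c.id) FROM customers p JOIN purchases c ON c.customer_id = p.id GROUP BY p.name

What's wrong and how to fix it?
Bug: INNER JOIN drops customers rows that have no matching purchases rows

Fix: Use LEFT JOIN so parents without children still appear (COUNT(c.id) gives 0)

Corrected query:
SELECT p.name, COUNT(c.id) FROM customers p LEFT JOIN purchases c ON c.customer_id = p.id GROUP BY p.name

Result:
name  | COUNT(c.id)
------+------------
Carol | 1          
Dave  | 2          
Frank | 4          
Grace | 0          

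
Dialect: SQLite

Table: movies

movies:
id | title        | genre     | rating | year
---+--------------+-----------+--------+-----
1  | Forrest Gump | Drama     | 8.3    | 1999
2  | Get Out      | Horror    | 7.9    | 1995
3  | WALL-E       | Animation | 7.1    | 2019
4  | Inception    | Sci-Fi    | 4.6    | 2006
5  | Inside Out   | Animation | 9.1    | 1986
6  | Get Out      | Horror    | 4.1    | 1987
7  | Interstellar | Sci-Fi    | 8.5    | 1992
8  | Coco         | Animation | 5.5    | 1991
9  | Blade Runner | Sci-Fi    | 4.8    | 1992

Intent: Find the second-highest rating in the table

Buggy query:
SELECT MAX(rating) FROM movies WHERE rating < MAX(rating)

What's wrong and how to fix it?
Bug: The inner MAX is an aggregate inside WHERE, which is not allowed

Fix: Compute the overall MAX in a subquery, then take MAX of rows below it

Corrected query:
SELECT MAX(rating) FROM movies WHERE rating < (SELECT MAX(rating) FROM movies)

Result:
MAX(rating)
-----------
8.5        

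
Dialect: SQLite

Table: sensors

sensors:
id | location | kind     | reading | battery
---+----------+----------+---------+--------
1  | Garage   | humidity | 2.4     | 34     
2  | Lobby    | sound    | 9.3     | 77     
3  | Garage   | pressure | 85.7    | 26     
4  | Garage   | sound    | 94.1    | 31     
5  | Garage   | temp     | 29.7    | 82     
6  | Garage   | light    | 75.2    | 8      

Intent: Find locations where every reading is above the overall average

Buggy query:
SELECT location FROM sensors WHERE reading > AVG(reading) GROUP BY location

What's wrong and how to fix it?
Bug: WHERE evaluates per row before aggregation, so AVG() is unavailable

Fix: Compute the overall average in a scalar subquery and compare each group's MIN against it in HAVING

Corrected query:
SELECT location FROM sensors GROUP BY location HAVING MIN(reading) > (SELECT AVG(reading) FROM sensors)

Result:
(no rows)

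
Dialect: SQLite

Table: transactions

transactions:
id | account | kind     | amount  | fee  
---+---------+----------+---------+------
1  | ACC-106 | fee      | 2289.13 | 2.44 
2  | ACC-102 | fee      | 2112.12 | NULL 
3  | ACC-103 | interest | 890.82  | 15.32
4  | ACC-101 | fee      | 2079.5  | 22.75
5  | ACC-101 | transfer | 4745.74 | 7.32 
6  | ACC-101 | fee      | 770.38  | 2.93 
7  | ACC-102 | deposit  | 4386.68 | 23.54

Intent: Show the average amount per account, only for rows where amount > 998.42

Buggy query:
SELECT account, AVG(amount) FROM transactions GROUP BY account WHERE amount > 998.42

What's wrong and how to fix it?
Bug: WHERE cannot follow GROUP BY

Fix: Place WHERE between FROM and GROUP BY

Corrected query:
SELECT account, AVG(amount) FROM transactions WHERE amount > 998.42 GROUP BY account

Result:
account | AVG(amount)
--------+------------
ACC-101 | 3412.62    
ACC-102 | 3249.4     
ACC-106 | 2289.13    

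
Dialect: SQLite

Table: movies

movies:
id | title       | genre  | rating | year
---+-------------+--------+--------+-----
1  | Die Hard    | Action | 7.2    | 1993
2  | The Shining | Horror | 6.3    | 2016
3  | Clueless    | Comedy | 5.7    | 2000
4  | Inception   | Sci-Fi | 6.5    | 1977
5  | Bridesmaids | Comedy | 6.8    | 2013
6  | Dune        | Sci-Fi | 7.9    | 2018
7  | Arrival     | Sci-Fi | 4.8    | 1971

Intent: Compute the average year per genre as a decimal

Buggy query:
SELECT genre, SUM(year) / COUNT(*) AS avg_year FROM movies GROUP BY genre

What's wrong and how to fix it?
Bug: SUM(year) and COUNT(*) are both integers; the division truncates the fractional part

Fix: Cast one side to REAL so the division keeps the fractional part

Corrected query:
SELECT genre, SUM(year) * 1.0 / COUNT(*) AS avg_year FROM movies GROUP BY genre

Result:
genre  | avg_year   
-------+------------
Action | 1993       
Comedy | 2006.5     
Horror | 2016       
Sci-Fi | 1988.666667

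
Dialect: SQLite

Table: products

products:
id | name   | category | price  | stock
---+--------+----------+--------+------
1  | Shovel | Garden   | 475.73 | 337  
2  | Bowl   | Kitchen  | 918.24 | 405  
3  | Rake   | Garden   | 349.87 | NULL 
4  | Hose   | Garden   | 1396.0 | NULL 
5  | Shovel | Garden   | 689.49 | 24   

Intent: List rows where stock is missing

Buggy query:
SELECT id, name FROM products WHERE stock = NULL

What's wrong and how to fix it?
Bug: '= NULL' is always unknown in SQL three-valued logic, so no rows match

Fix: Replace '= NULL' with 'IS NULL'

Corrected query:
SELECT id, name FROM products WHERE stock IS NULL

Result:
id | name
---+-----
3  | Rake
4  | Hose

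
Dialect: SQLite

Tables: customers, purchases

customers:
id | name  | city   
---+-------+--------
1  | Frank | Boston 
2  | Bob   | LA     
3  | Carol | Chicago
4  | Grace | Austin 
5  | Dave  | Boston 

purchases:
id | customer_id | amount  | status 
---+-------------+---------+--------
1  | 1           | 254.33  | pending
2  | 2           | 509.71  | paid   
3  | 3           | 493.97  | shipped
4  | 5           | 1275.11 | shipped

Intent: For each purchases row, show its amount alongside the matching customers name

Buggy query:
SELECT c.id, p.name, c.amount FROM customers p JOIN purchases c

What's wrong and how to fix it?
Bug: Missing join condition: each purchases row is matched to all customers rows instead of just its own

Fix: Add ON c.customer_id = p.id to the JOIN

Corrected query:
SELECT c.id, p.name, c.amount FROM customers p JOIN purchases c ON c.customer_id = p.id

Result:
id | name  | amount 
---+-------+--------
1  | Frank | 254.33 
2  | Bob   | 509.71 
3  | Carol | 493.97 
4  | Dave  | 1275.11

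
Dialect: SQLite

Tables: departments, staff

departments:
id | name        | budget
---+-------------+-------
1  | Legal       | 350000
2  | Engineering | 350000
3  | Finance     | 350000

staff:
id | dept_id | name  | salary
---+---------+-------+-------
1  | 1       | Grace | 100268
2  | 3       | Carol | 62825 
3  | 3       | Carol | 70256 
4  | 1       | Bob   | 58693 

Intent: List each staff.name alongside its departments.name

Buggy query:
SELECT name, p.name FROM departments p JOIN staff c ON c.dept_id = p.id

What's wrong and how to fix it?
Bug: Both tables have a 'name' column; the unqualified reference is ambiguous

Fix: Qualify the column with its table alias (c.name)

Corrected query:
SELECT c.name, p.name FROM departments p JOIN staff c ON c.dept_id = p.id

Result:
name  | name   
------+--------
Grace | Legal  
Carol | Finance
Carol | Finance
Bob   | Legal  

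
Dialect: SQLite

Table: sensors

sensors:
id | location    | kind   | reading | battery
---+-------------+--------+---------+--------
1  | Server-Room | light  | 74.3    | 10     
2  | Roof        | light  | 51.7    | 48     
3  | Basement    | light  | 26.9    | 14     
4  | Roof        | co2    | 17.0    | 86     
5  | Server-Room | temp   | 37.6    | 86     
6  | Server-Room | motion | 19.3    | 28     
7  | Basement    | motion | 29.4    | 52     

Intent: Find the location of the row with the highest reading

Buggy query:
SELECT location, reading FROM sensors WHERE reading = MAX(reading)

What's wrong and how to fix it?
Bug: MAX(reading) is an aggregate and cannot be used directly in WHERE

Fix: Wrap MAX in a scalar subquery so WHERE compares against a single value

Corrected query:
SELECT location, reading FROM sensors WHERE reading = (SELECT MAX(reading) FROM sensors)

Result:
location    | reading
------------+--------
Server-Room | 74.3   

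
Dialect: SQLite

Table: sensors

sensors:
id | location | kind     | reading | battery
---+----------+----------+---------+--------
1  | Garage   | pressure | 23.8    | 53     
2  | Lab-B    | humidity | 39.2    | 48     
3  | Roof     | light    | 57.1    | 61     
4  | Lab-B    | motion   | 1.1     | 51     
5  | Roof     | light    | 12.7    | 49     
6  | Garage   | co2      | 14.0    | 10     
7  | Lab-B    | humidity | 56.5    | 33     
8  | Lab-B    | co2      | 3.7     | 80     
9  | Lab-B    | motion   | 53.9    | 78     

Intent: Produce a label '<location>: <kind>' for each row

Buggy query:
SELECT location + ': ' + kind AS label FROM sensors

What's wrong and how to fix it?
Bug: '+' is numeric addition; on text columns SQLite converts them to 0 instead of concatenating

Fix: Replace + with || to concatenate text

Corrected query:
SELECT location || ': ' || kind AS label FROM sensors

Result:
label           
----------------
Garage: pressure
Lab-B: humidity 
Roof: light     
Lab-B: motion   
Roof: light     
Garage: co2     
Lab-B: humidity 
Lab-B: co2      
Lab-B: motion   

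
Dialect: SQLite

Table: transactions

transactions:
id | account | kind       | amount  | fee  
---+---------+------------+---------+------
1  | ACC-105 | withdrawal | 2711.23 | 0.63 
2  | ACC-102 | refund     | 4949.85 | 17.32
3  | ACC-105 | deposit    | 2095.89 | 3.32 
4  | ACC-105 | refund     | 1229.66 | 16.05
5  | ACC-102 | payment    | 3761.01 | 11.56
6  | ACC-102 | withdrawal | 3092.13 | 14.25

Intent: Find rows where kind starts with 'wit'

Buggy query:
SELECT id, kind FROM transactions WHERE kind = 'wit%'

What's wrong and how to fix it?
Bug: Wildcards only work with LIKE; '=' treats '%' as a literal character

Fix: Replace '=' with LIKE so 'wit%' is treated as a pattern

Corrected query:
SELECT id, kind FROM transactions WHERE kind LIKE 'wit%'

Result:
id | kind      
---+-----------
1  | withdrawal
6  | withdrawal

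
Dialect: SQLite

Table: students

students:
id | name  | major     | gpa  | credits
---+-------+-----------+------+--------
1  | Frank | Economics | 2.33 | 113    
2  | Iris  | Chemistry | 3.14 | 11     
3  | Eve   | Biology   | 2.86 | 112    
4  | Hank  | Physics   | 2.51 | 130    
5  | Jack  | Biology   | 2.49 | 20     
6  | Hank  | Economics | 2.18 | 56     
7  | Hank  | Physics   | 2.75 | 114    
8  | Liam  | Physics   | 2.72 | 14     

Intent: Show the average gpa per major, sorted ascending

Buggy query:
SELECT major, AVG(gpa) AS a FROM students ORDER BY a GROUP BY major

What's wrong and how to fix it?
Bug: GROUP BY must precede ORDER BY

Fix: Move ORDER BY to the end, after GROUP BY

Corrected query:
SELECT major, AVG(gpa) AS a FROM students GROUP BY major ORDER BY a

Result:
major     | a    
----------+------
Economics | 2.255
Physics   | 2.66 
Biology   | 2.675
Chemistry | 3.14 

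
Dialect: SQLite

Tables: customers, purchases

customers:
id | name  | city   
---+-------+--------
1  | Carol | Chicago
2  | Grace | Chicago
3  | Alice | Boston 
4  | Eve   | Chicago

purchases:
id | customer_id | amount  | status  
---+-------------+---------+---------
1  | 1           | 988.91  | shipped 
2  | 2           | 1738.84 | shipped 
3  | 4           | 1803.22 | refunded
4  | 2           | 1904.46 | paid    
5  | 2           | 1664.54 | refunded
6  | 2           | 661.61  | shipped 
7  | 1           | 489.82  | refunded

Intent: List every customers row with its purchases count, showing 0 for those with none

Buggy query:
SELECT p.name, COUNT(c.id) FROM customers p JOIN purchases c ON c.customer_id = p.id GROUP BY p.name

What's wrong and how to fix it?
Bug: INNER JOIN drops customers rows that have no matching purchases rows

Fix: Switch to LEFT JOIN to retain unmatched parent rows

Corrected query:
SELECT p.name, COUNT(c.id) FROM customers p LEFT JOIN purchases c ON c.customer_id = p.id GROUP BY p.name

Result:
name  | COUNT(c.id)
------+------------
Alice | 0          
Carol | 2          
Eve   | 1          
Grace | 4          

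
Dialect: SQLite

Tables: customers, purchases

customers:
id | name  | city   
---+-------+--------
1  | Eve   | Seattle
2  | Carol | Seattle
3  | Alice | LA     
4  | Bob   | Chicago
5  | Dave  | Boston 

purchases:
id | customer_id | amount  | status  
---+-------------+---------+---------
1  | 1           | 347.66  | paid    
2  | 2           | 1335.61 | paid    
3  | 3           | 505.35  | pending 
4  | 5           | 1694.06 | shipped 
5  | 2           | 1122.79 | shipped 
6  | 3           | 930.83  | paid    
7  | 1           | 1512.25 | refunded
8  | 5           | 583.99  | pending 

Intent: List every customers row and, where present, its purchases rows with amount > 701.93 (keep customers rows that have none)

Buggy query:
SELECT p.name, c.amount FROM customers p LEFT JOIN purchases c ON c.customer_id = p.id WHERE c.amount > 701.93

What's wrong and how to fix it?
Bug: A WHERE condition on the right-hand table after LEFT JOIN drops unmatched parents

Fix: Move the right-table condition into the ON clause so unmatched parents are kept

Corrected query:
SELECT p.name, c.amount FROM customers p LEFT JOIN purchases c ON c.customer_id = p.id AND c.amount > 701.93

Result:
name  | amount 
------+--------
Eve   | 1512.25
Carol | 1122.79
Carol | 1335.61
Alice | 930.83 
Bob   | NULL   
Dave  | 1694.06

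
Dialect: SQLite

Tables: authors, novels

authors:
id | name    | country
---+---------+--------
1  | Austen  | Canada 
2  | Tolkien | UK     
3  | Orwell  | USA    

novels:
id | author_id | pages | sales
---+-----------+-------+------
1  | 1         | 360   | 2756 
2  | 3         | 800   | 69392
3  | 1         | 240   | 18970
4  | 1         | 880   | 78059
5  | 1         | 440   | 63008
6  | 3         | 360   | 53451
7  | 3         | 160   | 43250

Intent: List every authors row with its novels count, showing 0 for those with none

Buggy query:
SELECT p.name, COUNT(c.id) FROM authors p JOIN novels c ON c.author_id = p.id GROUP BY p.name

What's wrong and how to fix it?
Bug: INNER JOIN drops authors rows that have no matching novels rows

Fix: Switch to LEFT JOIN to retain unmatched parent rows

Corrected query:
SELECT p.name, COUNT(c.id) FROM authors p LEFT JOIN novels c ON c.author_id = p.id GROUP BY p.name

Result:
name    | COUNT(c.id)
--------+------------
Austen  | 4          
Orwell  | 3          
Tolkien | 0          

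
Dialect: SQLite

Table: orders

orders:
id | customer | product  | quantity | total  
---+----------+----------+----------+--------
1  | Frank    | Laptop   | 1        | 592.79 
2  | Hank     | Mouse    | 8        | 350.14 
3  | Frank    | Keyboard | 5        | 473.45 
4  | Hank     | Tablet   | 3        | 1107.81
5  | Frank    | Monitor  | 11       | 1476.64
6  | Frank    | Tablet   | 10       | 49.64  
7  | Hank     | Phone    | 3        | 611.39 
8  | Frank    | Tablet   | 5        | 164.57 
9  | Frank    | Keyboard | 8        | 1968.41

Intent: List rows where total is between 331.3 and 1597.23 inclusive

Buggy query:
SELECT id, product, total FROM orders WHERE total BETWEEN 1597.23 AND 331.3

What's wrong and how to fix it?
Bug: The bounds are reversed; BETWEEN a AND b requires a <= b to match anything

Fix: Swap the bounds so the smaller value comes first

Corrected query:
SELECT id, product, total FROM orders WHERE total BETWEEN 331.3 AND 1597.23

Result:
id | product  | total  
---+----------+--------
1  | Laptop   | 592.79 
2  | Mouse    | 350.14 
3  | Keyboard | 473.45 
4  | Tablet   | 1107.81
5  | Monitor  | 1476.64
7  | Phone    | 611.39 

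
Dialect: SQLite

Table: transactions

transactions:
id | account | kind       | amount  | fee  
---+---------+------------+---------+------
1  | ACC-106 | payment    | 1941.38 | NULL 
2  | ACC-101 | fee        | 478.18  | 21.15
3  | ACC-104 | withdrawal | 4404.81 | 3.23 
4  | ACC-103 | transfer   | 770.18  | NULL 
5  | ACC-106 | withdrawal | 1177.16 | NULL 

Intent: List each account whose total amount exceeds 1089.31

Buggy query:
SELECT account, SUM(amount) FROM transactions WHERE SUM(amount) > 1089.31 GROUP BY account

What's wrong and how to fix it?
Bug: SUM(amount) is an aggregate, but WHERE filters rows before aggregation

Fix: Use HAVING (which filters groups after aggregation) instead of WHERE

Corrected query:
SELECT account, SUM(amount) FROM transactions GROUP BY account HAVING SUM(amount) > 1089.31

Result:
account | SUM(amount)
--------+------------
ACC-104 | 4404.81    
ACC-106 | 3118.54    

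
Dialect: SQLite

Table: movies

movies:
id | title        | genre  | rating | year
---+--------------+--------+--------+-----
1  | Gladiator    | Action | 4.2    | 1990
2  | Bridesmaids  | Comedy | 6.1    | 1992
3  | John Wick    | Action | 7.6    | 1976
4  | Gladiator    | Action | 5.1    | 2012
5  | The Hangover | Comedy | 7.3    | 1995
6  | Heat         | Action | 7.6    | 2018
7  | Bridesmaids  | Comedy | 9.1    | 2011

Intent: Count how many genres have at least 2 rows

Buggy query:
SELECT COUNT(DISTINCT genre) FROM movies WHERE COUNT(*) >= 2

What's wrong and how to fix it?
Bug: WHERE filters individual rows, not groups, so a group-level COUNT is invalid there

Fix: Group first with HAVING COUNT(*) >= 2, then COUNT the resulting groups

Corrected query:
SELECT COUNT(*) FROM (SELECT genre FROM movies GROUP BY genre HAVING COUNT(*) >= 2)

Result:
COUNT(*)
--------
2       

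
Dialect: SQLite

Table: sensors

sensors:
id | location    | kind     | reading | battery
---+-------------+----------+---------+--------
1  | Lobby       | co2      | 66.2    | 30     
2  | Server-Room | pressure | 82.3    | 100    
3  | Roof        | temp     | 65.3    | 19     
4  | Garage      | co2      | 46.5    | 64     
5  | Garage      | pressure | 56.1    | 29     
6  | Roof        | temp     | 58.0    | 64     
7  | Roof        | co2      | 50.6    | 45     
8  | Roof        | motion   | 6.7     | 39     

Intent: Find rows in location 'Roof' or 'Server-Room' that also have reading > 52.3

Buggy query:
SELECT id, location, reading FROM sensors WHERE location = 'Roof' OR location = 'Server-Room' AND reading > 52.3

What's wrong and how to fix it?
Bug: AND binds tighter than OR, so this parses as location = 'Roof' OR (location = 'Server-Room' AND reading > 52.3)

Fix: Add parentheses around the OR so the AND applies to both alternatives

Corrected query:
SELECT id, location, reading FROM sensors WHERE (location = 'Roof' OR location = 'Server-Room') AND reading > 52.3

Result:
id | location    | reading
---+-------------+--------
2  | Server-Room | 82.3   
3  | Roof        | 65.3   
6  | Roof        | 58     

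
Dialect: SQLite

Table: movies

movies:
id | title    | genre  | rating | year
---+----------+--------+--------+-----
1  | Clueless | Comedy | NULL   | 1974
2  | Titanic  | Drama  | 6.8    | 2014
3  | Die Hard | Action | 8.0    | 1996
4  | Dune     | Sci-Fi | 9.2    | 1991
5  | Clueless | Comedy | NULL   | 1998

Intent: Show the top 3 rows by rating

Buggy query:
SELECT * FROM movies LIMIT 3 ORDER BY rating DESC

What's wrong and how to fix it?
Bug: ORDER BY cannot follow LIMIT; LIMIT is the final clause

Fix: Sort with ORDER BY, then apply LIMIT

Corrected query:
SELECT * FROM movies ORDER BY rating DESC LIMIT 3

Result:
id | title    | genre  | rating | year
---+----------+--------+--------+-----
4  | Dune     | Sci-Fi | 9.2    | 1991
3  | Die Hard | Action | 8      | 1996
2  | Titanic  | Drama  | 6.8    | 2014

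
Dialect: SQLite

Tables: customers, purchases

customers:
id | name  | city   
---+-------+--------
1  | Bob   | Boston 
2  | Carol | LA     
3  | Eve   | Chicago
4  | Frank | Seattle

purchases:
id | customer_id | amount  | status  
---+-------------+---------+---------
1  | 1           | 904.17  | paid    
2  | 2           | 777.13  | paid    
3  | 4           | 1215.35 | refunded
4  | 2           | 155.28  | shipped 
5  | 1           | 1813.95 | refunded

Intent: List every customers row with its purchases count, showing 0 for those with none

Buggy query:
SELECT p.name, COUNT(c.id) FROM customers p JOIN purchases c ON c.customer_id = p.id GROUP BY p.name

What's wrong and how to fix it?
Bug: An inner join excludes parents with zero children

Fix: Switch to LEFT JOIN to retain unmatched parent rows

Corrected query:
SELECT p.name, COUNT(c.id) FROM customers p LEFT JOIN purchases c ON c.customer_id = p.id GROUP BY p.name

Result:
name  | COUNT(c.id)
------+------------
Bob   | 2          
Carol | 2          
Eve   | 0          
Frank | 1          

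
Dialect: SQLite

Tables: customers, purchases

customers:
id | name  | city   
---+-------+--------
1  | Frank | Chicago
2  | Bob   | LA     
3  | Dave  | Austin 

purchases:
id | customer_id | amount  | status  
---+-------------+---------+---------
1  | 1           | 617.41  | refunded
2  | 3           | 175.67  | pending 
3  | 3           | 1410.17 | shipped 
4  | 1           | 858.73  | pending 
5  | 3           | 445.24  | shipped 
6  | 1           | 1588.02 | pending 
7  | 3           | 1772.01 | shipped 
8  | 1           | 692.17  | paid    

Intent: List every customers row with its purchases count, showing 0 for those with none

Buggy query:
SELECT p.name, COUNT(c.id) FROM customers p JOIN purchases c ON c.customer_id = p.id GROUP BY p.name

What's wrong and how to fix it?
Bug: INNER JOIN drops customers rows that have no matching purchases rows

Fix: Use LEFT JOIN so parents without children still appear (COUNT(c.id) gives 0)

Corrected query:
SELECT p.name, COUNT(c.id) FROM customers p LEFT JOIN purchases c ON c.customer_id = p.id GROUP BY p.name

Result:
name  | COUNT(c.id)
------+------------
Bob   | 0          
Dave  | 4          
Frank | 4          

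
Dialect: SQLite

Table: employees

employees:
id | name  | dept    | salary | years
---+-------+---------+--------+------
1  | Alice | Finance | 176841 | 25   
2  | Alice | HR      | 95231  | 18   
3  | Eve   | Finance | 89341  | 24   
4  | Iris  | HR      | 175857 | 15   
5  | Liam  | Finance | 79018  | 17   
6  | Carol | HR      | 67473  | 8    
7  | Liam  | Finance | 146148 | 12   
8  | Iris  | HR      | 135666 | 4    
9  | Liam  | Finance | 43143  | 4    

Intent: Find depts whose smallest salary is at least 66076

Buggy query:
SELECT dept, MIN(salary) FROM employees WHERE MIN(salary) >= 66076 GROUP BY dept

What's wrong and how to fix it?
Bug: Aggregates like MIN are computed per group after WHERE runs

Fix: Replace WHERE with HAVING after the GROUP BY

Corrected query:
SELECT dept, MIN(salary) FROM employees GROUP BY dept HAVING MIN(salary) >= 66076

Result:
dept | MIN(salary)
-----+------------
HR   | 67473      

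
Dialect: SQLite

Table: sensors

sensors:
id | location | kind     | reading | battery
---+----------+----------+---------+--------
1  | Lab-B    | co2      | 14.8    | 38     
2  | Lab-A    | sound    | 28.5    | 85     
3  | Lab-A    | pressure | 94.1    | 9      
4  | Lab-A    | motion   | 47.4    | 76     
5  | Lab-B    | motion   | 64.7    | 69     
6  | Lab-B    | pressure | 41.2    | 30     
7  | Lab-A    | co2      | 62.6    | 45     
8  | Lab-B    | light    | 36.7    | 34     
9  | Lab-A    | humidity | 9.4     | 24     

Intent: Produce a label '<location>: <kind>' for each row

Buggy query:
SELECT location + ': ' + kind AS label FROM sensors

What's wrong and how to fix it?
Bug: SQLite uses || for string concatenation; + coerces text to numbers (yielding 0)

Fix: Replace + with || to concatenate text

Corrected query:
SELECT location || ': ' || kind AS label FROM sensors

Result:
label          
---------------
Lab-B: co2     
Lab-A: sound   
Lab-A: pressure
Lab-A: motion  
Lab-B: motion  
Lab-B: pressure
Lab-A: co2     
Lab-B: light   
Lab-A: humidity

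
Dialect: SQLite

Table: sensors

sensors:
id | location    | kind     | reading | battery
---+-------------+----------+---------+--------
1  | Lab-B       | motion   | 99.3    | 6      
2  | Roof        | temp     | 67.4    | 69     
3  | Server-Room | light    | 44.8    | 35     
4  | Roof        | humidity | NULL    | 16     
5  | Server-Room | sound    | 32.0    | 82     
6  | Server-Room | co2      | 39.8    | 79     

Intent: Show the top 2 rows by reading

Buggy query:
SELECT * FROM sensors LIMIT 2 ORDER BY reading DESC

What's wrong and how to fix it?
Bug: LIMIT must come after ORDER BY

Fix: Sort with ORDER BY, then apply LIMIT

Corrected query:
SELECT * FROM sensors ORDER BY reading DESC LIMIT 2

Result:
id | location | kind   | reading | battery
---+----------+--------+---------+--------
1  | Lab-B    | motion | 99.3    | 6      
2  | Roof     | temp   | 67.4    | 69     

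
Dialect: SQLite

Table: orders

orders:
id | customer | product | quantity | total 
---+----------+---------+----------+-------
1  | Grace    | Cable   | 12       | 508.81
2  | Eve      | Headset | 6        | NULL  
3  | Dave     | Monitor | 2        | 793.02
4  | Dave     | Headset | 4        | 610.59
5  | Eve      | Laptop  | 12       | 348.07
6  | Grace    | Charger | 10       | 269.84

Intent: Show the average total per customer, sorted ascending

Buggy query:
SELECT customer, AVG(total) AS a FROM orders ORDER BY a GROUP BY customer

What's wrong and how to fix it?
Bug: ORDER BY appears before GROUP BY; SQL clause order requires GROUP BY first

Fix: Reorder: SELECT … FROM … GROUP BY … ORDER BY …

Corrected query:
SELECT customer, AVG(total) AS a FROM orders GROUP BY customer ORDER BY a

Result:
customer | a      
---------+--------
Eve      | 348.07 
Grace    | 389.325
Dave     | 701.805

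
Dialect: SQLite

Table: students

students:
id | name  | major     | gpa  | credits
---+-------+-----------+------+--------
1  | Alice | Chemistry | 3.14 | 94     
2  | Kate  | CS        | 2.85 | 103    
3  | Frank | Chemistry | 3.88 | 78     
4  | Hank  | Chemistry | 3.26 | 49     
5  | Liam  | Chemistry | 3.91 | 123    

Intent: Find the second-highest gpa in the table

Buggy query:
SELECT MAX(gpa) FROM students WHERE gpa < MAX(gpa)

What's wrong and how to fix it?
Bug: MAX(gpa) on the right of the comparison is an aggregate-in-WHERE error

Fix: Put the inner MAX in a scalar subquery

Corrected query:
SELECT MAX(gpa) FROM students WHERE gpa < (SELECT MAX(gpa) FROM students)

Result:
MAX(gpa)
--------
3.88    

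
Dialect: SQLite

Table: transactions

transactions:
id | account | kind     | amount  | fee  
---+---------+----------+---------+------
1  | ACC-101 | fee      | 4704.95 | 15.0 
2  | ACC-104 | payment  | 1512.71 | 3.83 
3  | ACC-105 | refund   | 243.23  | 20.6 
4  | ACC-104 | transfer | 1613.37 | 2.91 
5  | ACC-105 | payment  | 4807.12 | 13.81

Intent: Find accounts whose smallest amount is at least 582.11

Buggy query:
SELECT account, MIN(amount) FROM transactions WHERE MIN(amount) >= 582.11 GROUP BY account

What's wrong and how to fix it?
Bug: Aggregates like MIN are computed per group after WHERE runs

Fix: Use HAVING for the per-group MIN condition

Corrected query:
SELECT account, MIN(amount) FROM transactions GROUP BY account HAVING MIN(amount) >= 582.11

Result:
account | MIN(amount)
--------+------------
ACC-101 | 4704.95    
ACC-104 | 1512.71    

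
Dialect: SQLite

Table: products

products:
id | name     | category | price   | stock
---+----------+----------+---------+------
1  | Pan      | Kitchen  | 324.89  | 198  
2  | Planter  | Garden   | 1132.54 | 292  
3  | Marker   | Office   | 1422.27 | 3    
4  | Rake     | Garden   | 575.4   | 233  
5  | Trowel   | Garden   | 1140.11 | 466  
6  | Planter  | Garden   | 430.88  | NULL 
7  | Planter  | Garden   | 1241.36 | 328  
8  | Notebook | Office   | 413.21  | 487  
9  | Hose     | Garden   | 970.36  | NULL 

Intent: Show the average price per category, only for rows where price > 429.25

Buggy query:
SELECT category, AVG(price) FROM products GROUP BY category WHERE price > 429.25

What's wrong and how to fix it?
Bug: WHERE cannot follow GROUP BY

Fix: Move the WHERE clause before GROUP BY

Corrected query:
SELECT category, AVG(price) FROM products WHERE price > 429.25 GROUP BY category

Result:
category | AVG(price)
---------+-----------
Garden   | 915.108333
Office   | 1422.27   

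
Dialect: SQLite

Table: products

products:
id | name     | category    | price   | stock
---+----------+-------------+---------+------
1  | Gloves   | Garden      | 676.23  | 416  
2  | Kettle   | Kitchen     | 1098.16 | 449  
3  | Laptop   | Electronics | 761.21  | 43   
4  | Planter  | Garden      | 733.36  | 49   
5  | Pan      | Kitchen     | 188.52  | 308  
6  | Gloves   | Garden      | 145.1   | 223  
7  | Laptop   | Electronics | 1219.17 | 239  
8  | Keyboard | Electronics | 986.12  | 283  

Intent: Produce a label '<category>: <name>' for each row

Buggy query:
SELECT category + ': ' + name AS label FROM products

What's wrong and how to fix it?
Bug: SQLite uses || for string concatenation; + coerces text to numbers (yielding 0)

Fix: Use the || operator for string concatenation

Corrected query:
SELECT category || ': ' || name AS label FROM products

Result:
label                
---------------------
Garden: Gloves       
Kitchen: Kettle      
Electronics: Laptop  
Garden: Planter      
Kitchen: Pan         
Garden: Gloves       
Electronics: Laptop  
Electronics: Keyboard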